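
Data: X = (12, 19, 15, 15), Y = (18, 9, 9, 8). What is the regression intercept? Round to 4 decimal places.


a = ybar - b*xbar, where b = sum((xi-xbar)(yi-ybar)) / sum((xi-xbar)^2)
n = 4, xbar = 61/4 = 15.25, ybar = 44/4 = 11
Sxy = sum((xi-xbar)(yi-ybar)) = -29
Sxx = sum((xi-xbar)^2) = 24.75
b = Sxy / Sxx = -116/99 ≈ -1.171717
a = 11 - (-1.171717) * 15.25 = 2858/99 ≈ 28.868687

28.8687


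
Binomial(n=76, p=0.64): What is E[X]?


E[X] = n*p = 76 * 0.64 = 48.64

48.64


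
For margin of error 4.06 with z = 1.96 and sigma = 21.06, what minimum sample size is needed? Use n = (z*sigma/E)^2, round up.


z*sigma/E = 1.96 * 21.06 / 4.06 = 7371/725 ≈ 10.166897
(z*sigma/E)^2 ≈ 103.365785
round up: n = 104

104


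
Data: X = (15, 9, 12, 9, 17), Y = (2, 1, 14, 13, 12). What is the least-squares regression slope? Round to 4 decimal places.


b = sum((xi-xbar)(yi-ybar)) / sum((xi-xbar)^2)
n = 5, xbar = 62/5 = 12.4, ybar = 42/5 = 8.4
Sxy = sum((xi-xbar)(yi-ybar)) = 7.2
Sxx = sum((xi-xbar)^2) = 51.2
b = Sxy / Sxx = 0.140625

0.1406


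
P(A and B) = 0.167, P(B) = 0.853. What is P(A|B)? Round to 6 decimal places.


P(A|B) = P(A and B) / P(B) = 0.167 / 0.853 = 167/853 ≈ 0.19577960

0.195780


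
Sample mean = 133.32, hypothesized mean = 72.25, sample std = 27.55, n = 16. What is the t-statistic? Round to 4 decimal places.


t = (xbar - mu0) / (s/sqrt(n))
xbar - mu0 = 133.32 - 72.25 = 61.07
sqrt(16) = 4
s/sqrt(n) = 27.55 / 4 = 6.8875
t = 61.07 / 6.8875 = 24428/2755 ≈ 8.866788

8.8668


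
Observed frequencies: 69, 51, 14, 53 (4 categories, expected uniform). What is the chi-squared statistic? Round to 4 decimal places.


chi2 = sum((O-E)^2/E), E = total/4
total = 187, E = 187/4 = 46.75
(69 - 46.75)^2 / 46.75 = 495.0625 / 46.75 = 7921/748 ≈ 10.589572
(51 - 46.75)^2 / 46.75 = 18.0625 / 46.75 = 17/44 ≈ 0.386364
(14 - 46.75)^2 / 46.75 = 1072.5625 / 46.75 = 17161/748 ≈ 22.942513
(53 - 46.75)^2 / 46.75 = 39.0625 / 46.75 = 625/748 ≈ 0.835561
chi2 = 6499/187 ≈ 34.754011

34.7540


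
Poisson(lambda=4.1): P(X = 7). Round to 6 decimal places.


P = e^(-lam) * lam^k / k!
e^(-4.1) ≈ 0.01657268
lam^k = 4.1^7 ≈ 19475.427388
k! = 7! = 5040
P = 0.01657268 * 19475.427388 / 5040 ≈ 0.064040

0.064040


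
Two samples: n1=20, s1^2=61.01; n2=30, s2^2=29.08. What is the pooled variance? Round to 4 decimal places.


sp^2 = ((n1-1)*s1^2 + (n2-1)*s2^2)/(n1+n2-2)
(n1-1)*s1^2 = 19 * 61.01 = 1159.19
(n2-1)*s2^2 = 29 * 29.08 = 843.32
numerator = 1159.19 + 843.32 = 2002.51
n1+n2-2 = 48
sp^2 = 2002.51 / 48 = 200251/4800 ≈ 41.718958

41.7190


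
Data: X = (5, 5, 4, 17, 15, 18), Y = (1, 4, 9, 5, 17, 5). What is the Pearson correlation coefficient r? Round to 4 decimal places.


r = sum((xi-xbar)(yi-ybar)) / sqrt(sum((xi-xbar)^2) * sum((yi-ybar)^2))
n = 6, xbar = 64/6 = 32/3 ≈ 10.666667, ybar = 41/6 ≈ 6.833333
Sxy = sum((xi-xbar)(yi-ybar)) = 161/3 ≈ 53.666667
Sxx = sum((xi-xbar)^2) = 664/3 ≈ 221.333333
Syy = sum((yi-ybar)^2) = 941/6 ≈ 156.833333
sqrt(Sxx*Syy) ≈ 186.312760
r = Sxy / sqrt(Sxx*Syy) = 53.666667 / 186.312760 ≈ 0.288046

0.2880


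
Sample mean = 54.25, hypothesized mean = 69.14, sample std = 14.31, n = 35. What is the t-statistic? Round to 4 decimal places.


t = (xbar - mu0) / (s/sqrt(n))
xbar - mu0 = 54.25 - 69.14 = -14.89
sqrt(35) ≈ 5.91607978
s/sqrt(n) = 14.31 / 5.91607978 ≈ 2.41883148
t = -14.89 / 2.41883148 ≈ -6.155865

-6.1559


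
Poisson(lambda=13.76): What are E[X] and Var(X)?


E[X] = Var(X) = lambda = 13.76

13.76, 13.76


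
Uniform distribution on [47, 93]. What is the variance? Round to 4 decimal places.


Var = (b-a)^2 / 12
(b-a)^2 = (93 - 47)^2 = 2116
Var = 2116/12 ≈ 176.333333

176.3333


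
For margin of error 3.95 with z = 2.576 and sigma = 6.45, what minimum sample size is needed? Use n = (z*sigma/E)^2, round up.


z*sigma/E = 2.576 * 6.45 / 3.95 = 41538/9875 ≈ 4.206380
(z*sigma/E)^2 ≈ 17.693631
round up: n = 18

18


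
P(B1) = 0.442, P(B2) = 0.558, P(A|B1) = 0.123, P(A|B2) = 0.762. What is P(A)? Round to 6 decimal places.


P(A) = P(A|B1)*P(B1) + P(A|B2)*P(B2)
P(A|B1)*P(B1) = 0.123 * 0.442 = 0.054366
P(A|B2)*P(B2) = 0.762 * 0.558 = 0.425196
P(A) = 0.054366 + 0.425196 = 0.479562

0.479562


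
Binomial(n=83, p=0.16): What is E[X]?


E[X] = n*p = 83 * 0.16 = 13.28

13.28


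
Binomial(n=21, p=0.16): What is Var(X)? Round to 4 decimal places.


Var = n*p*(1-p) = 21 * 0.16 * 0.84 = 2.8224

2.8224


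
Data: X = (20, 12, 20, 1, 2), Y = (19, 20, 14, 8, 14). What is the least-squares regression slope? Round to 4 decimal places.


b = sum((xi-xbar)(yi-ybar)) / sum((xi-xbar)^2)
n = 5, xbar = 55/5 = 11, ybar = 75/5 = 15
Sxy = sum((xi-xbar)(yi-ybar)) = 111
Sxx = sum((xi-xbar)^2) = 344
b = Sxy / Sxx = 111/344 ≈ 0.322674

0.3227


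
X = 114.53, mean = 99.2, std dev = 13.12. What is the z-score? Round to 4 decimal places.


z = (X - mu) / sigma
X - mu = 114.53 - 99.2 = 15.33
z = 15.33 / 13.12 = 1533/1312 ≈ 1.168445

1.1684


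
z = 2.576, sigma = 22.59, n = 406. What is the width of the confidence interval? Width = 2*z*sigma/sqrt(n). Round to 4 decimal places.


width = 2*z*sigma/sqrt(n)
2*z*sigma = 2 * 2.576 * 22.59 = 116.38368
sqrt(406) ≈ 20.149442
width = 116.38368 / 20.149442 ≈ 5.776025

5.7760


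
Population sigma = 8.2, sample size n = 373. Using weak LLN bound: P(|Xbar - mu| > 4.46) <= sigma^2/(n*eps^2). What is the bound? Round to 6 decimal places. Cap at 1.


bound = min(1, sigma^2/(n*eps^2))
sigma^2 = 8.2^2 = 67.24
n*eps^2 = 373 * 4.46^2 = 373 * 19.8916 = 7419.5668
sigma^2/(n*eps^2) = 67.24 / 7419.5668 ≈ 0.00906252

0.009063


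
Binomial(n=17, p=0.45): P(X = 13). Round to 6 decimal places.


P = C(n,k) * p^k * (1-p)^(n-k)
C(17,13) = 2380
p^k = 0.45^13 ≈ 0.00003102864
(1-p)^(n-k) = 0.55^4 = 0.09150625
P = 2380 * 0.00003102864 * 0.09150625 ≈ 0.006758

0.006758


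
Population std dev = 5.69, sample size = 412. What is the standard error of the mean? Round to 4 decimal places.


SE = sigma / sqrt(n)
sqrt(412) ≈ 20.297783
SE = 5.69 / 20.297783 ≈ 0.280326

0.2803


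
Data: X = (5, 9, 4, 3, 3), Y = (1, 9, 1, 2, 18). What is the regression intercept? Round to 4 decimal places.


a = ybar - b*xbar, where b = sum((xi-xbar)(yi-ybar)) / sum((xi-xbar)^2)
n = 5, xbar = 24/5 = 4.8, ybar = 31/5 = 6.2
Sxy = sum((xi-xbar)(yi-ybar)) = 1.2
Sxx = sum((xi-xbar)^2) = 24.8
b = Sxy / Sxx = 3/62 ≈ 0.048387
a = 6.2 - 0.048387 * 4.8 = 185/31 ≈ 5.967742

5.9677


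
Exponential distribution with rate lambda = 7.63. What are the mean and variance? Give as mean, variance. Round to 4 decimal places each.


mean = 1/lam, var = 1/lam^2
mean = 1 / 7.63 = 100/763 ≈ 0.131062
lam^2 = 7.63^2 = 58.2169
var = 1 / 58.2169 ≈ 0.017177

0.1311, 0.0172


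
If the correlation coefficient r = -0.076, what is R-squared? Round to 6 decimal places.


R^2 = r^2 = (-0.076)^2 = 0.005776

0.005776


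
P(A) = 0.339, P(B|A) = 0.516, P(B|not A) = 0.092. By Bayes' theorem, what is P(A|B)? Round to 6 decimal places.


P(A|B) = P(B|A)*P(A) / P(B), P(B) = P(B|A)*P(A) + P(B|not A)*P(not A)
P(B|A)*P(A) = 0.516 * 0.339 = 0.174924
P(B|not A)*P(not A) = 0.092 * 0.661 = 0.060812
P(B) = 0.174924 + 0.060812 = 0.235736
P(A|B) = 0.174924 / 0.235736 ≈ 0.74203346

0.742033


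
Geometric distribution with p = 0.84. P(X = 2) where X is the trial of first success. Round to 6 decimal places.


P = (1-p)^(k-1) * p
(1-p)^(k-1) = 0.16^1 = 0.16
P = 0.16 * 0.84 = 0.1344

0.134400


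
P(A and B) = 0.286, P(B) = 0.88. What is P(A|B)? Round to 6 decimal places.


P(A|B) = P(A and B) / P(B) = 0.286 / 0.88 = 0.325

0.325000


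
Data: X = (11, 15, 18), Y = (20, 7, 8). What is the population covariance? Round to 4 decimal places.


Cov = (1/n)*sum((xi-xbar)(yi-ybar))
n = 3, xbar = 44/3 ≈ 14.666667, ybar = 35/3 ≈ 11.666667
sum((xi-xbar)(yi-ybar)) = -133/3 ≈ -44.333333
Cov = -44.333333 / 3 = -133/9 ≈ -14.777778

-14.7778


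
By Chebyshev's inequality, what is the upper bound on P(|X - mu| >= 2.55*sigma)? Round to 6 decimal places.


P <= 1/k^2
k^2 = 2.55^2 = 6.5025
1/k^2 = 1 / 6.5025 = 400/2601 ≈ 0.15378700

0.153787


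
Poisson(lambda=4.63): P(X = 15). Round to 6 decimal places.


P = e^(-lam) * lam^k / k!
e^(-4.63) ≈ 0.009754759
lam^k = 4.63^15 ≈ 9631964322.745708
k! = 15! = 1307674368000
P = 0.009754759 * 9631964322.745708 / 1307674368000 ≈ 0.000072

0.000072


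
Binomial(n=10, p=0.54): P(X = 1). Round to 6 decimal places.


P = C(n,k) * p^k * (1-p)^(n-k)
C(10,1) = 10
p^k = 0.54^1 = 0.54
(1-p)^(n-k) = 0.46^9 ≈ 0.0009221902
P = 10 * 0.54 * 0.0009221902 ≈ 0.004980

0.004980


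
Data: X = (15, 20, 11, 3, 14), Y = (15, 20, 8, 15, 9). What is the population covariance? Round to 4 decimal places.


Cov = (1/n)*sum((xi-xbar)(yi-ybar))
n = 5, xbar = 63/5 = 12.6, ybar = 67/5 = 13.4
sum((xi-xbar)(yi-ybar)) = 39.8
Cov = 39.8 / 5 = 7.96

7.9600


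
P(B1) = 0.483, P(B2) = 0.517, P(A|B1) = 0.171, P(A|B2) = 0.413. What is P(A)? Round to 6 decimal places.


P(A) = P(A|B1)*P(B1) + P(A|B2)*P(B2)
P(A|B1)*P(B1) = 0.171 * 0.483 = 0.082593
P(A|B2)*P(B2) = 0.413 * 0.517 = 0.213521
P(A) = 0.082593 + 0.213521 = 0.296114

0.296114


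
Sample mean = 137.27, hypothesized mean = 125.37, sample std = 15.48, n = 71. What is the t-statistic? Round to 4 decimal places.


t = (xbar - mu0) / (s/sqrt(n))
xbar - mu0 = 137.27 - 125.37 = 11.9
sqrt(71) ≈ 8.42614977
s/sqrt(n) = 15.48 / 8.42614977 ≈ 1.83713801
t = 11.9 / 1.83713801 ≈ 6.477467

6.4775


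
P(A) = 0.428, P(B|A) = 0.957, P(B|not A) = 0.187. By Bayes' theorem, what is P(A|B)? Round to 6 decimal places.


P(A|B) = P(B|A)*P(A) / P(B), P(B) = P(B|A)*P(A) + P(B|not A)*P(not A)
P(B|A)*P(A) = 0.957 * 0.428 = 0.409596
P(B|not A)*P(not A) = 0.187 * 0.572 = 0.106964
P(B) = 0.409596 + 0.106964 = 0.51656
P(A|B) = 0.409596 / 0.51656 ≈ 0.79293015

0.792930


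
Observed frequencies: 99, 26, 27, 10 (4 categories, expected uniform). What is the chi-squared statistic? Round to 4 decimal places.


chi2 = sum((O-E)^2/E), E = total/4
total = 162, E = 162/4 = 40.5
(99 - 40.5)^2 / 40.5 = 3422.25 / 40.5 = 84.5
(26 - 40.5)^2 / 40.5 = 210.25 / 40.5 = 841/162 ≈ 5.191358
(27 - 40.5)^2 / 40.5 = 182.25 / 40.5 = 4.5
(10 - 40.5)^2 / 40.5 = 930.25 / 40.5 = 3721/162 ≈ 22.969136
chi2 = 9490/81 ≈ 117.160494

117.1605


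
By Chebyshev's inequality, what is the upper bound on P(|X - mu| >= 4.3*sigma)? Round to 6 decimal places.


P <= 1/k^2
k^2 = 4.3^2 = 18.49
1/k^2 = 1 / 18.49 = 100/1849 ≈ 0.05408329

0.054083


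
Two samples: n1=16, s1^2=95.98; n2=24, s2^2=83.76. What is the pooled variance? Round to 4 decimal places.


sp^2 = ((n1-1)*s1^2 + (n2-1)*s2^2)/(n1+n2-2)
(n1-1)*s1^2 = 15 * 95.98 = 1439.7
(n2-1)*s2^2 = 23 * 83.76 = 1926.48
numerator = 1439.7 + 1926.48 = 3366.18
n1+n2-2 = 38
sp^2 = 3366.18 / 38 = 168309/1900 ≈ 88.583684

88.5837


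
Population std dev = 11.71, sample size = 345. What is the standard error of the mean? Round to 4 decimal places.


SE = sigma / sqrt(n)
sqrt(345) ≈ 18.574176
SE = 11.71 / 18.574176 ≈ 0.630445

0.6304


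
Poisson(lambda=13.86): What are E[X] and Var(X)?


E[X] = Var(X) = lambda = 13.86

13.86, 13.86


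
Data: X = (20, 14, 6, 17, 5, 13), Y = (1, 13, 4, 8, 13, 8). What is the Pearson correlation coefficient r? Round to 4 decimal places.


r = sum((xi-xbar)(yi-ybar)) / sqrt(sum((xi-xbar)^2) * sum((yi-ybar)^2))
n = 6, xbar = 75/6 = 12.5, ybar = 47/6 ≈ 7.833333
Sxy = sum((xi-xbar)(yi-ybar)) = -56.5
Sxx = sum((xi-xbar)^2) = 177.5
Syy = sum((yi-ybar)^2) = 689/6 ≈ 114.833333
sqrt(Sxx*Syy) ≈ 142.768752
r = Sxy / sqrt(Sxx*Syy) = -56.5 / 142.768752 ≈ -0.395745

-0.3957


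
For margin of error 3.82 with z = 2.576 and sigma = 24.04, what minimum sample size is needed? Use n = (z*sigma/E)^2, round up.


z*sigma/E = 2.576 * 24.04 / 3.82 ≈ 16.211267
(z*sigma/E)^2 ≈ 262.805178
round up: n = 263

263


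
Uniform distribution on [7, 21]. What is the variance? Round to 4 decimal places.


Var = (b-a)^2 / 12
(b-a)^2 = (21 - 7)^2 = 196
Var = 196/12 ≈ 16.333333

16.3333


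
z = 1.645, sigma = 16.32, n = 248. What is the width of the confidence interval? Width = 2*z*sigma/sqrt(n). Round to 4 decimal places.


width = 2*z*sigma/sqrt(n)
2*z*sigma = 2 * 1.645 * 16.32 = 53.6928
sqrt(248) ≈ 15.748016
width = 53.6928 / 15.748016 ≈ 3.409496

3.4095


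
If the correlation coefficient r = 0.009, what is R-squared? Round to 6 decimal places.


R^2 = r^2 = (0.009)^2 = 0.000081

0.000081


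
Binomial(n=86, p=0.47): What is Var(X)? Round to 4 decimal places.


Var = n*p*(1-p) = 86 * 0.47 * 0.53 = 21.4226

21.4226


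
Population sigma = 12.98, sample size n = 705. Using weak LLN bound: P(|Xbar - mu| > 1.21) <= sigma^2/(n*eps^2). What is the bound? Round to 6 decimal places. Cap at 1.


bound = min(1, sigma^2/(n*eps^2))
sigma^2 = 12.98^2 = 168.4804
n*eps^2 = 705 * 1.21^2 = 705 * 1.4641 = 1032.1905
sigma^2/(n*eps^2) = 168.4804 / 1032.1905 ≈ 0.16322607

0.163226


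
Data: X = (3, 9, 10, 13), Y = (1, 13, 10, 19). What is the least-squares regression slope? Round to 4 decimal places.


b = sum((xi-xbar)(yi-ybar)) / sum((xi-xbar)^2)
n = 4, xbar = 35/4 = 8.75, ybar = 43/4 = 10.75
Sxy = sum((xi-xbar)(yi-ybar)) = 90.75
Sxx = sum((xi-xbar)^2) = 52.75
b = Sxy / Sxx = 363/211 ≈ 1.720379

1.7204


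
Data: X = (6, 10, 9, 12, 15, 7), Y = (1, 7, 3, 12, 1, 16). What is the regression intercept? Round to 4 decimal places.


a = ybar - b*xbar, where b = sum((xi-xbar)(yi-ybar)) / sum((xi-xbar)^2)
n = 6, xbar = 59/6 ≈ 9.833333, ybar = 40/6 = 20/3 ≈ 6.666667
Sxy = sum((xi-xbar)(yi-ybar)) = -58/3 ≈ -19.333333
Sxx = sum((xi-xbar)^2) = 329/6 ≈ 54.833333
b = Sxy / Sxx = -116/329 ≈ -0.352584
a = 6.666667 - (-0.352584) * 9.833333 = 3334/329 ≈ 10.133739

10.1337


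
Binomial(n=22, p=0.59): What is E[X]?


E[X] = n*p = 22 * 0.59 = 12.98

12.98


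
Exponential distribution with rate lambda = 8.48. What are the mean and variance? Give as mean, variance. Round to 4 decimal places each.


mean = 1/lam, var = 1/lam^2
mean = 1 / 8.48 = 25/212 ≈ 0.117925
lam^2 = 8.48^2 = 71.9104
var = 1 / 71.9104 ≈ 0.013906

0.1179, 0.0139


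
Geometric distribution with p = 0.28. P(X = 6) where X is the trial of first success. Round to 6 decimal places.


P = (1-p)^(k-1) * p
(1-p)^(k-1) = 0.72^5 ≈ 0.1934918
P = 0.1934918 * 0.28 ≈ 0.05417769

0.054178


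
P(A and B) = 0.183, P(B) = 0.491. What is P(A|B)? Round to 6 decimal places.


P(A|B) = P(A and B) / P(B) = 0.183 / 0.491 = 183/491 ≈ 0.37270876

0.372709


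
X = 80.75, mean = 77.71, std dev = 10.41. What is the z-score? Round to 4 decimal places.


z = (X - mu) / sigma
X - mu = 80.75 - 77.71 = 3.04
z = 3.04 / 10.41 = 304/1041 ≈ 0.292027

0.2920


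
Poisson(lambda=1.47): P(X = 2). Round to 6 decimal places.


P = e^(-lam) * lam^k / k!
e^(-1.47) ≈ 0.2299255
lam^k = 1.47^2 = 2.1609
k! = 2! = 2
P = 0.2299255 * 2.1609 / 2 ≈ 0.248423

0.248423


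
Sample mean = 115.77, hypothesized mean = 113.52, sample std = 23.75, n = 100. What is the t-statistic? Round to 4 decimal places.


t = (xbar - mu0) / (s/sqrt(n))
xbar - mu0 = 115.77 - 113.52 = 2.25
sqrt(100) = 10
s/sqrt(n) = 23.75 / 10 = 2.375
t = 2.25 / 2.375 = 18/19 ≈ 0.947368

0.9474


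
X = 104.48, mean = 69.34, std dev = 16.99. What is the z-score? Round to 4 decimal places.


z = (X - mu) / sigma
X - mu = 104.48 - 69.34 = 35.14
z = 35.14 / 16.99 = 3514/1699 ≈ 2.068275

2.0683


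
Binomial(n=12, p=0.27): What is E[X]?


E[X] = n*p = 12 * 0.27 = 3.24

3.24


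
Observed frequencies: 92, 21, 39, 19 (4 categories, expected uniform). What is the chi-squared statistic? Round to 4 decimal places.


chi2 = sum((O-E)^2/E), E = total/4
total = 171, E = 171/4 = 42.75
(92 - 42.75)^2 / 42.75 = 2425.5625 / 42.75 = 38809/684 ≈ 56.738304
(21 - 42.75)^2 / 42.75 = 473.0625 / 42.75 = 841/76 ≈ 11.065789
(39 - 42.75)^2 / 42.75 = 14.0625 / 42.75 = 25/76 ≈ 0.328947
(19 - 42.75)^2 / 42.75 = 564.0625 / 42.75 = 475/36 ≈ 13.194444
chi2 = 13907/171 ≈ 81.327485

81.3275


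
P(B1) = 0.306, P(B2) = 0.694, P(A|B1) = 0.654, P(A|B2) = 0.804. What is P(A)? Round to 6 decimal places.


P(A) = P(A|B1)*P(B1) + P(A|B2)*P(B2)
P(A|B1)*P(B1) = 0.654 * 0.306 = 0.200124
P(A|B2)*P(B2) = 0.804 * 0.694 = 0.557976
P(A) = 0.200124 + 0.557976 = 0.7581

0.758100


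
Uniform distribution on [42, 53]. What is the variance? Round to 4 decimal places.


Var = (b-a)^2 / 12
(b-a)^2 = (53 - 42)^2 = 121
Var = 121/12 ≈ 10.083333

10.0833


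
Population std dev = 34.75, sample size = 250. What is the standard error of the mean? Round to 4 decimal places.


SE = sigma / sqrt(n)
sqrt(250) ≈ 15.811388
SE = 34.75 / 15.811388 ≈ 2.197783

2.1978


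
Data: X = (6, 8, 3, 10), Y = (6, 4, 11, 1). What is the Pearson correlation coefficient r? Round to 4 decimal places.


r = sum((xi-xbar)(yi-ybar)) / sqrt(sum((xi-xbar)^2) * sum((yi-ybar)^2))
n = 4, xbar = 27/4 = 6.75, ybar = 22/4 = 5.5
Sxy = sum((xi-xbar)(yi-ybar)) = -37.5
Sxx = sum((xi-xbar)^2) = 26.75
Syy = sum((yi-ybar)^2) = 53
sqrt(Sxx*Syy) ≈ 37.653021
r = Sxy / sqrt(Sxx*Syy) = -37.5 / 37.653021 ≈ -0.995936

-0.9959


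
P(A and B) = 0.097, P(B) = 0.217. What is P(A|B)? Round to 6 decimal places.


P(A|B) = P(A and B) / P(B) = 0.097 / 0.217 = 97/217 ≈ 0.44700461

0.447005


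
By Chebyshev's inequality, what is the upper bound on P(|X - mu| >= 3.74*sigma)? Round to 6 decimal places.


P <= 1/k^2
k^2 = 3.74^2 = 13.9876
1/k^2 = 1 / 13.9876 ≈ 0.07149189

0.071492


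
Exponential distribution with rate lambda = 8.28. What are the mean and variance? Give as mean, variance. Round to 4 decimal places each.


mean = 1/lam, var = 1/lam^2
mean = 1 / 8.28 = 25/207 ≈ 0.120773
lam^2 = 8.28^2 = 68.5584
var = 1 / 68.5584 ≈ 0.014586

0.1208, 0.0146


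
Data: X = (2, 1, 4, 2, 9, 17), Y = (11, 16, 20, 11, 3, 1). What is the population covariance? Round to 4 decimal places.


Cov = (1/n)*sum((xi-xbar)(yi-ybar))
n = 6, xbar = 35/6 ≈ 5.833333, ybar = 62/6 = 31/3 ≈ 10.333333
sum((xi-xbar)(yi-ybar)) = -533/3 ≈ -177.666667
Cov = -177.666667 / 6 = -533/18 ≈ -29.611111

-29.6111


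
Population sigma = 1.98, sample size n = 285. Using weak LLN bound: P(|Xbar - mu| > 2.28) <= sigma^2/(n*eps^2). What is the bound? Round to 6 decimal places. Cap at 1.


bound = min(1, sigma^2/(n*eps^2))
sigma^2 = 1.98^2 = 3.9204
n*eps^2 = 285 * 2.28^2 = 285 * 5.1984 = 1481.544
sigma^2/(n*eps^2) = 3.9204 / 1481.544 ≈ 0.00264616

0.002646


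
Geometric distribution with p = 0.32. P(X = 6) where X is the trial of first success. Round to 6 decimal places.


P = (1-p)^(k-1) * p
(1-p)^(k-1) = 0.68^5 ≈ 0.1453934
P = 0.1453934 * 0.32 ≈ 0.04652587

0.046526


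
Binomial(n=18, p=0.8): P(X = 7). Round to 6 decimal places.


P = C(n,k) * p^k * (1-p)^(n-k)
C(18,7) = 31824
p^k = 0.8^7 = 0.2097152
(1-p)^(n-k) = 0.2^11 = 0.00000002048
P = 31824 * 0.2097152 * 0.00000002048 ≈ 0.000137

0.000137


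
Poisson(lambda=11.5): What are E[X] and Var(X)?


E[X] = Var(X) = lambda = 11.5

11.5, 11.5


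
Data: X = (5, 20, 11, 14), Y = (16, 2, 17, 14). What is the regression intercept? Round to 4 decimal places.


a = ybar - b*xbar, where b = sum((xi-xbar)(yi-ybar)) / sum((xi-xbar)^2)
n = 4, xbar = 50/4 = 12.5, ybar = 49/4 = 12.25
Sxy = sum((xi-xbar)(yi-ybar)) = -109.5
Sxx = sum((xi-xbar)^2) = 117
b = Sxy / Sxx = -73/78 ≈ -0.935897
a = 12.25 - (-0.935897) * 12.5 = 934/39 ≈ 23.948718

23.9487


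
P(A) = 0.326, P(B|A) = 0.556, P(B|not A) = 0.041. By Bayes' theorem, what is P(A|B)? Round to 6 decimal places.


P(A|B) = P(B|A)*P(A) / P(B), P(B) = P(B|A)*P(A) + P(B|not A)*P(not A)
P(B|A)*P(A) = 0.556 * 0.326 = 0.181256
P(B|not A)*P(not A) = 0.041 * 0.674 = 0.027634
P(B) = 0.181256 + 0.027634 = 0.20889
P(A|B) = 0.181256 / 0.20889 ≈ 0.86771028

0.867710


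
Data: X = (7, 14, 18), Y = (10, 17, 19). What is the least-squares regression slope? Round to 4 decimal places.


b = sum((xi-xbar)(yi-ybar)) / sum((xi-xbar)^2)
n = 3, xbar = 39/3 = 13, ybar = 46/3 ≈ 15.333333
Sxy = sum((xi-xbar)(yi-ybar)) = 52
Sxx = sum((xi-xbar)^2) = 62
b = Sxy / Sxx = 26/31 ≈ 0.838710

0.8387


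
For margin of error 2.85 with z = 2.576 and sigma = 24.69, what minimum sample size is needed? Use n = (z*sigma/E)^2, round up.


z*sigma/E = 2.576 * 24.69 / 2.85 ≈ 22.316295
(z*sigma/E)^2 ≈ 498.017011
round up: n = 499

499


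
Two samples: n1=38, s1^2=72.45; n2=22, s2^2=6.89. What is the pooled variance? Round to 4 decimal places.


sp^2 = ((n1-1)*s1^2 + (n2-1)*s2^2)/(n1+n2-2)
(n1-1)*s1^2 = 37 * 72.45 = 2680.65
(n2-1)*s2^2 = 21 * 6.89 = 144.69
numerator = 2680.65 + 144.69 = 2825.34
n1+n2-2 = 58
sp^2 = 2825.34 / 58 = 141267/2900 ≈ 48.712759

48.7128


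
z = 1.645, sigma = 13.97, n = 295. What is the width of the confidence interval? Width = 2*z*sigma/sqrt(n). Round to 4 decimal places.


width = 2*z*sigma/sqrt(n)
2*z*sigma = 2 * 1.645 * 13.97 = 45.9613
sqrt(295) ≈ 17.175564
width = 45.9613 / 17.175564 ≈ 2.675970

2.6760


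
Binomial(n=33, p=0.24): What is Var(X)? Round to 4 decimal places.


Var = n*p*(1-p) = 33 * 0.24 * 0.76 = 6.0192

6.0192


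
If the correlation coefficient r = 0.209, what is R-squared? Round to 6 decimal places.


R^2 = r^2 = (0.209)^2 = 0.043681

0.043681


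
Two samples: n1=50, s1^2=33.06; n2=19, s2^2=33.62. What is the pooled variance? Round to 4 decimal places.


sp^2 = ((n1-1)*s1^2 + (n2-1)*s2^2)/(n1+n2-2)
(n1-1)*s1^2 = 49 * 33.06 = 1619.94
(n2-1)*s2^2 = 18 * 33.62 = 605.16
numerator = 1619.94 + 605.16 = 2225.1
n1+n2-2 = 67
sp^2 = 2225.1 / 67 = 22251/670 ≈ 33.210448

33.2104


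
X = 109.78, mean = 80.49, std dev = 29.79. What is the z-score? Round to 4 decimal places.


z = (X - mu) / sigma
X - mu = 109.78 - 80.49 = 29.29
z = 29.29 / 29.79 = 2929/2979 ≈ 0.983216

0.9832


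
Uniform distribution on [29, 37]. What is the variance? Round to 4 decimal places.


Var = (b-a)^2 / 12
(b-a)^2 = (37 - 29)^2 = 64
Var = 64/12 ≈ 5.333333

5.3333


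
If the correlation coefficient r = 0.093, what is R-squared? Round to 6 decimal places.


R^2 = r^2 = (0.093)^2 = 0.008649

0.008649


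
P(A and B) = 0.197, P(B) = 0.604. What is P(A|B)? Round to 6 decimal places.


P(A|B) = P(A and B) / P(B) = 0.197 / 0.604 = 197/604 ≈ 0.32615894

0.326159


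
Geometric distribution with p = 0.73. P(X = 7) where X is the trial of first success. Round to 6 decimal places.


P = (1-p)^(k-1) * p
(1-p)^(k-1) = 0.27^6 ≈ 0.0003874205
P = 0.0003874205 * 0.73 ≈ 0.0002828170

0.000283


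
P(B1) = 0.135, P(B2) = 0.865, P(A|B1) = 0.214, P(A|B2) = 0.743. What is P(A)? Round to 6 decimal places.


P(A) = P(A|B1)*P(B1) + P(A|B2)*P(B2)
P(A|B1)*P(B1) = 0.214 * 0.135 = 0.02889
P(A|B2)*P(B2) = 0.743 * 0.865 = 0.642695
P(A) = 0.02889 + 0.642695 = 0.671585

0.671585


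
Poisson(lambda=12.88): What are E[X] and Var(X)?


E[X] = Var(X) = lambda = 12.88

12.88, 12.88


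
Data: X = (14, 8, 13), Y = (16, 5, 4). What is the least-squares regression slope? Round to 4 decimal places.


b = sum((xi-xbar)(yi-ybar)) / sum((xi-xbar)^2)
n = 3, xbar = 35/3 ≈ 11.666667, ybar = 25/3 ≈ 8.333333
Sxy = sum((xi-xbar)(yi-ybar)) = 73/3 ≈ 24.333333
Sxx = sum((xi-xbar)^2) = 62/3 ≈ 20.666667
b = Sxy / Sxx = 73/62 ≈ 1.177419

1.1774


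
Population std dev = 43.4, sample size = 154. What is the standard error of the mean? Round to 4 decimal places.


SE = sigma / sqrt(n)
sqrt(154) ≈ 12.409674
SE = 43.4 / 12.409674 ≈ 3.497272

3.4973


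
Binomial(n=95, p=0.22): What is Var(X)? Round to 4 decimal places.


Var = n*p*(1-p) = 95 * 0.22 * 0.78 = 16.302

16.3020


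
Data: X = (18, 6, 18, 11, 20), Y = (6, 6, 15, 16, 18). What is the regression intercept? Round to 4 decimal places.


a = ybar - b*xbar, where b = sum((xi-xbar)(yi-ybar)) / sum((xi-xbar)^2)
n = 5, xbar = 73/5 = 14.6, ybar = 61/5 = 12.2
Sxy = sum((xi-xbar)(yi-ybar)) = 59.4
Sxx = sum((xi-xbar)^2) = 139.2
b = Sxy / Sxx = 99/232 ≈ 0.426724
a = 12.2 - 0.426724 * 14.6 = 1385/232 ≈ 5.969828

5.9698


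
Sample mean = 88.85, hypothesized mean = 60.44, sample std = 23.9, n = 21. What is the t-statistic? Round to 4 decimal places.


t = (xbar - mu0) / (s/sqrt(n))
xbar - mu0 = 88.85 - 60.44 = 28.41
sqrt(21) ≈ 4.58257569
s/sqrt(n) = 23.9 / 4.58257569 ≈ 5.21540758
t = 28.41 / 5.21540758 ≈ 5.447321

5.4473


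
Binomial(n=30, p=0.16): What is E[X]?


E[X] = n*p = 30 * 0.16 = 4.8

4.8


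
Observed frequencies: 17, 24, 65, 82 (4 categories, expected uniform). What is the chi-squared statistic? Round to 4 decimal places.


chi2 = sum((O-E)^2/E), E = total/4
total = 188, E = 188/4 = 47
(17 - 47)^2 / 47 = 900 / 47 = 900/47 ≈ 19.148936
(24 - 47)^2 / 47 = 529 / 47 = 529/47 ≈ 11.255319
(65 - 47)^2 / 47 = 324 / 47 = 324/47 ≈ 6.893617
(82 - 47)^2 / 47 = 1225 / 47 = 1225/47 ≈ 26.063830
chi2 = 2978/47 ≈ 63.361702

63.3617


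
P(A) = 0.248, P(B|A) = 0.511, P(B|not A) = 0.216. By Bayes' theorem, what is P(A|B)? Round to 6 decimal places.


P(A|B) = P(B|A)*P(A) / P(B), P(B) = P(B|A)*P(A) + P(B|not A)*P(not A)
P(B|A)*P(A) = 0.511 * 0.248 = 0.126728
P(B|not A)*P(not A) = 0.216 * 0.752 = 0.162432
P(B) = 0.126728 + 0.162432 = 0.28916
P(A|B) = 0.126728 / 0.28916 ≈ 0.43826255

0.438263


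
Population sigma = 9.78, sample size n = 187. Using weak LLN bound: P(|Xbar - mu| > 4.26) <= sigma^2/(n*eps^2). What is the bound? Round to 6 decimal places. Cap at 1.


bound = min(1, sigma^2/(n*eps^2))
sigma^2 = 9.78^2 = 95.6484
n*eps^2 = 187 * 4.26^2 = 187 * 18.1476 = 3393.6012
sigma^2/(n*eps^2) = 95.6484 / 3393.6012 ≈ 0.02818493

0.028185


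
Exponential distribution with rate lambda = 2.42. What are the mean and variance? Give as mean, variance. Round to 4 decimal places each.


mean = 1/lam, var = 1/lam^2
mean = 1 / 2.42 = 50/121 ≈ 0.413223
lam^2 = 2.42^2 = 5.8564
var = 1 / 5.8564 ≈ 0.170753

0.4132, 0.1708


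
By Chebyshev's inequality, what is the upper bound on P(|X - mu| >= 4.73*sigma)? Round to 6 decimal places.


P <= 1/k^2
k^2 = 4.73^2 = 22.3729
1/k^2 = 1 / 22.3729 ≈ 0.04469693

0.044697


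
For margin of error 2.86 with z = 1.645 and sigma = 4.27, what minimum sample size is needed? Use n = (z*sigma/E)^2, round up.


z*sigma/E = 1.645 * 4.27 / 2.86 ≈ 2.455997
(z*sigma/E)^2 ≈ 6.031919
round up: n = 7

7


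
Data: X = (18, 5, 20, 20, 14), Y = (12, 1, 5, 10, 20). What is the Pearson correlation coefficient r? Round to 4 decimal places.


r = sum((xi-xbar)(yi-ybar)) / sqrt(sum((xi-xbar)^2) * sum((yi-ybar)^2))
n = 5, xbar = 77/5 = 15.4, ybar = 48/5 = 9.6
Sxy = sum((xi-xbar)(yi-ybar)) = 61.8
Sxx = sum((xi-xbar)^2) = 159.2
Syy = sum((yi-ybar)^2) = 209.2
sqrt(Sxx*Syy) ≈ 182.495589
r = Sxy / sqrt(Sxx*Syy) = 61.8 / 182.495589 ≈ 0.338638

0.3386


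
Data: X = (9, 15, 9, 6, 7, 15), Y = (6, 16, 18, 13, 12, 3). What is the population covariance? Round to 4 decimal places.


Cov = (1/n)*sum((xi-xbar)(yi-ybar))
n = 6, xbar = 61/6 ≈ 10.166667, ybar = 68/6 = 34/3 ≈ 11.333333
sum((xi-xbar)(yi-ybar)) = -85/3 ≈ -28.333333
Cov = -28.333333 / 6 = -85/18 ≈ -4.722222

-4.7222


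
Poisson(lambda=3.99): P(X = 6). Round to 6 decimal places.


P = e^(-lam) * lam^k / k!
e^(-3.99) ≈ 0.01849971
lam^k = 3.99^6 ≈ 4034.942722
k! = 6! = 720
P = 0.01849971 * 4034.942722 / 720 ≈ 0.103674

0.103674


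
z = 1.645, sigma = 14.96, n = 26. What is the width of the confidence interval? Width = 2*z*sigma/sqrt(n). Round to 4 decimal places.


width = 2*z*sigma/sqrt(n)
2*z*sigma = 2 * 1.645 * 14.96 = 49.2184
sqrt(26) ≈ 5.099020
width = 49.2184 / 5.099020 ≈ 9.652522

9.6525


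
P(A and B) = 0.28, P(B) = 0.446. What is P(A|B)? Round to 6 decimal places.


P(A|B) = P(A and B) / P(B) = 0.28 / 0.446 = 140/223 ≈ 0.62780269

0.627803


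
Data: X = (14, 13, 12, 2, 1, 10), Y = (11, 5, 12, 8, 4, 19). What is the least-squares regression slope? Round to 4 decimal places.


b = sum((xi-xbar)(yi-ybar)) / sum((xi-xbar)^2)
n = 6, xbar = 52/6 = 26/3 ≈ 8.666667, ybar = 59/6 ≈ 9.833333
Sxy = sum((xi-xbar)(yi-ybar)) = 185/3 ≈ 61.666667
Sxx = sum((xi-xbar)^2) = 490/3 ≈ 163.333333
b = Sxy / Sxx = 37/98 ≈ 0.377551

0.3776


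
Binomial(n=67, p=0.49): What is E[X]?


E[X] = n*p = 67 * 0.49 = 32.83

32.83


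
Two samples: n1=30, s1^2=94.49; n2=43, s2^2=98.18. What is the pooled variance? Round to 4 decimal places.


sp^2 = ((n1-1)*s1^2 + (n2-1)*s2^2)/(n1+n2-2)
(n1-1)*s1^2 = 29 * 94.49 = 2740.21
(n2-1)*s2^2 = 42 * 98.18 = 4123.56
numerator = 2740.21 + 4123.56 = 6863.77
n1+n2-2 = 71
sp^2 = 6863.77 / 71 = 686377/7100 ≈ 96.672817

96.6728


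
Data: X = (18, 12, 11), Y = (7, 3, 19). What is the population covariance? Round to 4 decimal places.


Cov = (1/n)*sum((xi-xbar)(yi-ybar))
n = 3, xbar = 41/3 ≈ 13.666667, ybar = 29/3 ≈ 9.666667
sum((xi-xbar)(yi-ybar)) = -76/3 ≈ -25.333333
Cov = -25.333333 / 3 = -76/9 ≈ -8.444444

-8.4444


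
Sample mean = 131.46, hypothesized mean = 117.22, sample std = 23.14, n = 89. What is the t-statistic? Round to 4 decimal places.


t = (xbar - mu0) / (s/sqrt(n))
xbar - mu0 = 131.46 - 117.22 = 14.24
sqrt(89) ≈ 9.43398113
s/sqrt(n) = 23.14 / 9.43398113 ≈ 2.45283509
t = 14.24 / 2.45283509 ≈ 5.805527

5.8055


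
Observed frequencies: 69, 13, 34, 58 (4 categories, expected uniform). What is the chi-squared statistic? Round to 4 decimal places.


chi2 = sum((O-E)^2/E), E = total/4
total = 174, E = 174/4 = 43.5
(69 - 43.5)^2 / 43.5 = 650.25 / 43.5 = 867/58 ≈ 14.948276
(13 - 43.5)^2 / 43.5 = 930.25 / 43.5 = 3721/174 ≈ 21.385057
(34 - 43.5)^2 / 43.5 = 90.25 / 43.5 = 361/174 ≈ 2.074713
(58 - 43.5)^2 / 43.5 = 210.25 / 43.5 = 29/6 ≈ 4.833333
chi2 = 1254/29 ≈ 43.241379

43.2414


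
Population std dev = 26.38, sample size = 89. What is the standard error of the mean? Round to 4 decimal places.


SE = sigma / sqrt(n)
sqrt(89) ≈ 9.433981
SE = 26.38 / 9.433981 ≈ 2.796274

2.7963


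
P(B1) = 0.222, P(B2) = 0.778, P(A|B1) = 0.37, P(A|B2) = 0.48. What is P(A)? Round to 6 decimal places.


P(A) = P(A|B1)*P(B1) + P(A|B2)*P(B2)
P(A|B1)*P(B1) = 0.37 * 0.222 = 0.08214
P(A|B2)*P(B2) = 0.48 * 0.778 = 0.37344
P(A) = 0.08214 + 0.37344 = 0.45558

0.455580


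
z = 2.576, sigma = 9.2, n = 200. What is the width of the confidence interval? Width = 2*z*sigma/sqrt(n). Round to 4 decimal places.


width = 2*z*sigma/sqrt(n)
2*z*sigma = 2 * 2.576 * 9.2 = 47.3984
sqrt(200) ≈ 14.142136
width = 47.3984 / 14.142136 ≈ 3.351573

3.3516


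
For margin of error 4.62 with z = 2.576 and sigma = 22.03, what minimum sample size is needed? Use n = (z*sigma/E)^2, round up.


z*sigma/E = 2.576 * 22.03 / 4.62 = 50669/4125 ≈ 12.283394
(z*sigma/E)^2 ≈ 150.881767
round up: n = 151

151


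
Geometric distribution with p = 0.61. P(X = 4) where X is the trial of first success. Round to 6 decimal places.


P = (1-p)^(k-1) * p
(1-p)^(k-1) = 0.39^3 = 0.059319
P = 0.059319 * 0.61 = 0.03618459

0.036185


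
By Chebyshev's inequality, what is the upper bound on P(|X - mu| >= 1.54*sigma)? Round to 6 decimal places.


P <= 1/k^2
k^2 = 1.54^2 = 2.3716
1/k^2 = 1 / 2.3716 = 2500/5929 ≈ 0.42165627

0.421656


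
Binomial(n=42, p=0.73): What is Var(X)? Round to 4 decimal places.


Var = n*p*(1-p) = 42 * 0.73 * 0.27 = 8.2782

8.2782


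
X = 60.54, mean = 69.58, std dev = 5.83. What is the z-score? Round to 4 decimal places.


z = (X - mu) / sigma
X - mu = 60.54 - 69.58 = -9.04
z = -9.04 / 5.83 = -904/583 ≈ -1.550600

-1.5506


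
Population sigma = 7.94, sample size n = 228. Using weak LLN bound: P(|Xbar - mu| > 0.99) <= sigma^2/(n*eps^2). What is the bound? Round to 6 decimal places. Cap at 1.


bound = min(1, sigma^2/(n*eps^2))
sigma^2 = 7.94^2 = 63.0436
n*eps^2 = 228 * 0.99^2 = 228 * 0.9801 = 223.4628
sigma^2/(n*eps^2) = 63.0436 / 223.4628 ≈ 0.28212123

0.282121


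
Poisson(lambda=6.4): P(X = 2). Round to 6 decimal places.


P = e^(-lam) * lam^k / k!
e^(-6.4) ≈ 0.001661557
lam^k = 6.4^2 = 40.96
k! = 2! = 2
P = 0.001661557 * 40.96 / 2 ≈ 0.034029

0.034029


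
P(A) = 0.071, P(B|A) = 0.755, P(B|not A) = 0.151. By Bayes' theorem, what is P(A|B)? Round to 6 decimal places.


P(A|B) = P(B|A)*P(A) / P(B), P(B) = P(B|A)*P(A) + P(B|not A)*P(not A)
P(B|A)*P(A) = 0.755 * 0.071 = 0.053605
P(B|not A)*P(not A) = 0.151 * 0.929 = 0.140279
P(B) = 0.053605 + 0.140279 = 0.193884
P(A|B) = 0.053605 / 0.193884 = 355/1284 ≈ 0.27647975

0.276480


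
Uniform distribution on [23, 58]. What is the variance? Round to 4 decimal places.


Var = (b-a)^2 / 12
(b-a)^2 = (58 - 23)^2 = 1225
Var = 1225/12 ≈ 102.083333

102.0833


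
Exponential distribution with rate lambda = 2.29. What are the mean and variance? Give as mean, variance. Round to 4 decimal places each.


mean = 1/lam, var = 1/lam^2
mean = 1 / 2.29 = 100/229 ≈ 0.436681
lam^2 = 2.29^2 = 5.2441
var = 1 / 5.2441 ≈ 0.190690

0.4367, 0.1907


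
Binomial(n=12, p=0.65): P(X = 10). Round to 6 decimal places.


P = C(n,k) * p^k * (1-p)^(n-k)
C(12,10) = 66
p^k = 0.65^10 ≈ 0.01346274
(1-p)^(n-k) = 0.35^2 = 0.1225
P = 66 * 0.01346274 * 0.1225 ≈ 0.108846

0.108846


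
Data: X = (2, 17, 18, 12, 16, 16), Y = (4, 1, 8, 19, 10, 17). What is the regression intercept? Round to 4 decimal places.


a = ybar - b*xbar, where b = sum((xi-xbar)(yi-ybar)) / sum((xi-xbar)^2)
n = 6, xbar = 81/6 = 13.5, ybar = 59/6 ≈ 9.833333
Sxy = sum((xi-xbar)(yi-ybar)) = 32.5
Sxx = sum((xi-xbar)^2) = 179.5
b = Sxy / Sxx = 65/359 ≈ 0.181058
a = 9.833333 - 0.181058 * 13.5 = 7958/1077 ≈ 7.389044

7.3890


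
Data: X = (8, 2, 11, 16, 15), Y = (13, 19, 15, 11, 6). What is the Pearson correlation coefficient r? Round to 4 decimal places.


r = sum((xi-xbar)(yi-ybar)) / sqrt(sum((xi-xbar)^2) * sum((yi-ybar)^2))
n = 5, xbar = 52/5 = 10.4, ybar = 64/5 = 12.8
Sxy = sum((xi-xbar)(yi-ybar)) = -92.6
Sxx = sum((xi-xbar)^2) = 129.2
Syy = sum((yi-ybar)^2) = 92.8
sqrt(Sxx*Syy) ≈ 109.497763
r = Sxy / sqrt(Sxx*Syy) = -92.6 / 109.497763 ≈ -0.845679

-0.8457


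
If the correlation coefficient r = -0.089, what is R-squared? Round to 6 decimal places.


R^2 = r^2 = (-0.089)^2 = 0.007921

0.007921


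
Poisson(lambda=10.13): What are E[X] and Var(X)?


E[X] = Var(X) = lambda = 10.13

10.13, 10.13


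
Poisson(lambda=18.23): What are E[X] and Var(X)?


E[X] = Var(X) = lambda = 18.23

18.23, 18.23


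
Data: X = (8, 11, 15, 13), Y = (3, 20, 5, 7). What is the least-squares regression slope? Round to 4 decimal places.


b = sum((xi-xbar)(yi-ybar)) / sum((xi-xbar)^2)
n = 4, xbar = 47/4 = 11.75, ybar = 35/4 = 8.75
Sxy = sum((xi-xbar)(yi-ybar)) = -1.25
Sxx = sum((xi-xbar)^2) = 26.75
b = Sxy / Sxx = -5/107 ≈ -0.046729

-0.0467


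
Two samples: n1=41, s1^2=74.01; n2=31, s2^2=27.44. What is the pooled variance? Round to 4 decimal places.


sp^2 = ((n1-1)*s1^2 + (n2-1)*s2^2)/(n1+n2-2)
(n1-1)*s1^2 = 40 * 74.01 = 2960.4
(n2-1)*s2^2 = 30 * 27.44 = 823.2
numerator = 2960.4 + 823.2 = 3783.6
n1+n2-2 = 70
sp^2 = 3783.6 / 70 = 9459/175 ≈ 54.051429

54.0514


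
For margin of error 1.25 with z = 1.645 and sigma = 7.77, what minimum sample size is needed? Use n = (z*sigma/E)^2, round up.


z*sigma/E = 1.645 * 7.77 / 1.25 = 10.22532
(z*sigma/E)^2 ≈ 104.557169
round up: n = 105

105


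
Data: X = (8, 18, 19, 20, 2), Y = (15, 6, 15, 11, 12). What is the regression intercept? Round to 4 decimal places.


a = ybar - b*xbar, where b = sum((xi-xbar)(yi-ybar)) / sum((xi-xbar)^2)
n = 5, xbar = 67/5 = 13.4, ybar = 59/5 = 11.8
Sxy = sum((xi-xbar)(yi-ybar)) = -33.6
Sxx = sum((xi-xbar)^2) = 255.2
b = Sxy / Sxx = -42/319 ≈ -0.131661
a = 11.8 - (-0.131661) * 13.4 = 4327/319 ≈ 13.564263

13.5643


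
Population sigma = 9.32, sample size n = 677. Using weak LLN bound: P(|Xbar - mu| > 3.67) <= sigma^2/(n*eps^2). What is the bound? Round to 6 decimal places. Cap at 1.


bound = min(1, sigma^2/(n*eps^2))
sigma^2 = 9.32^2 = 86.8624
n*eps^2 = 677 * 3.67^2 = 677 * 13.4689 = 9118.4453
sigma^2/(n*eps^2) = 86.8624 / 9118.4453 ≈ 0.00952601

0.009526


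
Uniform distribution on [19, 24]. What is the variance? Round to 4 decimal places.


Var = (b-a)^2 / 12
(b-a)^2 = (24 - 19)^2 = 25
Var = 25/12 ≈ 2.083333

2.0833


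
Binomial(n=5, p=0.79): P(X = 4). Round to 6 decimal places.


P = C(n,k) * p^k * (1-p)^(n-k)
C(5,4) = 5
p^k = 0.79^4 ≈ 0.3895008
(1-p)^(n-k) = 0.21^1 = 0.21
P = 5 * 0.3895008 * 0.21 ≈ 0.408976

0.408976


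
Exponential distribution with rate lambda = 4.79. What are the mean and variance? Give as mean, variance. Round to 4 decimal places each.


mean = 1/lam, var = 1/lam^2
mean = 1 / 4.79 = 100/479 ≈ 0.208768
lam^2 = 4.79^2 = 22.9441
var = 1 / 22.9441 ≈ 0.043584

0.2088, 0.0436


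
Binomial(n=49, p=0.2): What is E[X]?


E[X] = n*p = 49 * 0.2 = 9.8

9.8


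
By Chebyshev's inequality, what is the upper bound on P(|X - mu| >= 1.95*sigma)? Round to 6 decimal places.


P <= 1/k^2
k^2 = 1.95^2 = 3.8025
1/k^2 = 1 / 3.8025 = 400/1521 ≈ 0.26298488

0.262985


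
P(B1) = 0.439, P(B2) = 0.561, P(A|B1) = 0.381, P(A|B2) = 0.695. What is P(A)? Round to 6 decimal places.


P(A) = P(A|B1)*P(B1) + P(A|B2)*P(B2)
P(A|B1)*P(B1) = 0.381 * 0.439 = 0.167259
P(A|B2)*P(B2) = 0.695 * 0.561 = 0.389895
P(A) = 0.167259 + 0.389895 = 0.557154

0.557154


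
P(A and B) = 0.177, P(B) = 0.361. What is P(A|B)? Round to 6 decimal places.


P(A|B) = P(A and B) / P(B) = 0.177 / 0.361 = 177/361 ≈ 0.49030471

0.490305


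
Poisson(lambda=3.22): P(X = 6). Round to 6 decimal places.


P = e^(-lam) * lam^k / k!
e^(-3.22) ≈ 0.03995506
lam^k = 3.22^6 ≈ 1114.641556
k! = 6! = 720
P = 0.03995506 * 1114.641556 / 720 ≈ 0.061855

0.061855


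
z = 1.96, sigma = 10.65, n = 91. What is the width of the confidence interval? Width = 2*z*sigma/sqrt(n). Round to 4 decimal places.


width = 2*z*sigma/sqrt(n)
2*z*sigma = 2 * 1.96 * 10.65 = 41.748
sqrt(91) ≈ 9.539392
width = 41.748 / 9.539392 ≈ 4.376380

4.3764


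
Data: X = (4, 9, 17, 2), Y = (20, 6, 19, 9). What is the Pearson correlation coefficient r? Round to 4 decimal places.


r = sum((xi-xbar)(yi-ybar)) / sqrt(sum((xi-xbar)^2) * sum((yi-ybar)^2))
n = 4, xbar = 32/4 = 8, ybar = 54/4 = 13.5
Sxy = sum((xi-xbar)(yi-ybar)) = 43
Sxx = sum((xi-xbar)^2) = 134
Syy = sum((yi-ybar)^2) = 149
sqrt(Sxx*Syy) ≈ 141.301097
r = Sxy / sqrt(Sxx*Syy) = 43 / 141.301097 ≈ 0.304315

0.3043


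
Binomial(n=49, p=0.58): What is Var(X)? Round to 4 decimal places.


Var = n*p*(1-p) = 49 * 0.58 * 0.42 = 11.9364

11.9364


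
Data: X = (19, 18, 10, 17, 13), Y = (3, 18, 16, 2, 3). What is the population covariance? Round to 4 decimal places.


Cov = (1/n)*sum((xi-xbar)(yi-ybar))
n = 5, xbar = 77/5 = 15.4, ybar = 42/5 = 8.4
sum((xi-xbar)(yi-ybar)) = -32.8
Cov = -32.8 / 5 = -6.56

-6.5600


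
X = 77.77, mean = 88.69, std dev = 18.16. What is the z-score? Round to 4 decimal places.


z = (X - mu) / sigma
X - mu = 77.77 - 88.69 = -10.92
z = -10.92 / 18.16 = -273/454 ≈ -0.601322

-0.6013


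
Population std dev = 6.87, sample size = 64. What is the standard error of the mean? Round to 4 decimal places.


SE = sigma / sqrt(n)
sqrt(64) = 8
SE = 6.87 / 8 = 0.85875

0.8588


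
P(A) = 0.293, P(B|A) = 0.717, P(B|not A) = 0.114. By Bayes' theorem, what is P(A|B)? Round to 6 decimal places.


P(A|B) = P(B|A)*P(A) / P(B), P(B) = P(B|A)*P(A) + P(B|not A)*P(not A)
P(B|A)*P(A) = 0.717 * 0.293 = 0.210081
P(B|not A)*P(not A) = 0.114 * 0.707 = 0.080598
P(B) = 0.210081 + 0.080598 = 0.290679
P(A|B) = 0.210081 / 0.290679 ≈ 0.72272507

0.722725
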